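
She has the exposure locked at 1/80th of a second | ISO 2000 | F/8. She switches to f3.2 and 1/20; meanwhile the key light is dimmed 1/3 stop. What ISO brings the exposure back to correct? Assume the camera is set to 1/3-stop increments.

Scene light: 1/3 stop darker.
Aperture: f/8 → f/7.1 → f/6.3 → f/5.6 → f/5 → f/4.5 → f/4 → f/3.5 → f/3.2 — 2 2/3 stops opened up (brighter).
Shutter speed: 1/80 → 1/60 → 1/50 → 1/40 → 1/30 → 1/25 → 1/20 — 2 stops longer (brighter).
Net so far: 4 1/3 stops brighter. ISO: 2000 → 1600 → 1250 → 1000 → 800 → 640 → 500 → 400 → 320 → 250 → 200 → 160 → 125 → 100.

ISO 100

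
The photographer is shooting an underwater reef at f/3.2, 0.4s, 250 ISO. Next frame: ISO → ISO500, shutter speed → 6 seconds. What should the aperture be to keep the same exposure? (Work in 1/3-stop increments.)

ISO: 250 → 320 → 400 → 500 — 1 stop higher (brighter).
Shutter speed: 0.4 → 0.5 → 0.6 → 0.8 → 1 → 1.3 → 1.6 → 2 → 2.5 → 3.2 → 4 → 5 → 6 — 4 stops slower (brighter).
Net change so far: 5 stops brighter. Offset with the aperture: f/3.2 → f/3.5 → f/4 → f/4.5 → f/5 → f/5.6 → f/6.3 → f/7.1 → f/8 → f/9 → f/10 → f/11 → f/13 → f/14 → f/16 → f/18.

f/18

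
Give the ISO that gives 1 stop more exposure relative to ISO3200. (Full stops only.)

ISO 6400

ISO: 3200 → 6400 — 1 stop higher (brighter).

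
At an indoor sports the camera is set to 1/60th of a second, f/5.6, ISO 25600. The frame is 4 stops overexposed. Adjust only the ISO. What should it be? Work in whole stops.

ISO 1600

Overexposed by 4 stops → need 4 stops darker.
ISO: 25600 → 12800 → 6400 → 3200 → 1600.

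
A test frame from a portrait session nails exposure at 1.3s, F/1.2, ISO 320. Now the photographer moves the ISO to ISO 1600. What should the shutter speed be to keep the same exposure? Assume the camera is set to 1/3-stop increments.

1/4s

ISO: 320 → 400 → 500 → 640 → 800 → 1000 → 1250 → 1600 — 2 1/3 stops higher (brighter).
Need 2 1/3 stops darker from the shutter speed: 1.3 → 1 → 0.8 → 0.6 → 0.5 → 0.4 → 0.3 → 1/4.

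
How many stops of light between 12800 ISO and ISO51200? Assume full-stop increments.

2 stops

12800 → 25600 → 51200 — count the steps: 2 stops.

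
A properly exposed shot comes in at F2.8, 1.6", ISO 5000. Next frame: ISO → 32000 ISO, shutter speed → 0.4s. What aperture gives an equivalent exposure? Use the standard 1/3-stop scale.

f/3.5

ISO: 5000 → 6400 → 8000 → 10000 → 12800 → 16000 → 20000 → 25600 → 32000 — 2 2/3 stops raised (brighter).
Shutter speed: 1.6 → 1.3 → 1 → 0.8 → 0.6 → 0.5 → 0.4 — 2 stops faster (darker).
Net change so far: 2/3 stop brighter. Offset with the aperture: f/2.8 → f/3.2 → f/3.5.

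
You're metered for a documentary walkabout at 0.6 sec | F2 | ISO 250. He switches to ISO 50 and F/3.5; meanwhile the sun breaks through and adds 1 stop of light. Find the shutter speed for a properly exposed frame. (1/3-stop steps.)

Scene light: 1 stop brighter.
ISO: 250 → 200 → 160 → 125 → 100 → 80 → 64 → 50 — 2 1/3 stops lower (darker).
Aperture: f/2 → f/2.2 → f/2.5 → f/2.8 → f/3.2 → f/3.5 — 1 2/3 stops smaller aperture (darker).
Net so far: 3 stops darker. Shutter speed: 0.6 → 0.8 → 1 → 1.3 → 1.6 → 2 → 2.5 → 3.2 → 4 → 5.

5 s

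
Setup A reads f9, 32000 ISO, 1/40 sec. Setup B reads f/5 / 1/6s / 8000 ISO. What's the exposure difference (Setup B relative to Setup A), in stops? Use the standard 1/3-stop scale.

Aperture: f/9 → f/8 → f/7.1 → f/6.3 → f/5.6 → f/5 — 1 2/3 stops wider (brighter).
Shutter speed: 1/40 → 1/30 → 1/25 → 1/20 → 1/15 → 1/13 → 1/10 → 1/8 → 1/6 — 2 2/3 stops slower (brighter).
ISO: 32000 → 25600 → 20000 → 16000 → 12800 → 10000 → 8000 — 2 stops lower (darker).
Net: +1 2/3 +2 2/3 −2 = +2 1/3 stops.

2 1/3 stops brighter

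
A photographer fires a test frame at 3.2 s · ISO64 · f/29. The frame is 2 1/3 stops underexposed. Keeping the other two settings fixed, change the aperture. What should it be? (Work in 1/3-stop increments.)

Underexposed by 2 1/3 stops → need 2 1/3 stops brighter.
Aperture: f/29 → f/25 → f/22 → f/20 → f/18 → f/16 → f/14 → f/13.

f/13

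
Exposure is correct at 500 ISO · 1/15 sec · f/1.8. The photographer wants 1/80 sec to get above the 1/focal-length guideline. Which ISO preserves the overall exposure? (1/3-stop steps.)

Shutter speed: 1/15 → 1/20 → 1/25 → 1/30 → 1/40 → 1/50 → 1/60 → 1/80 — 2 1/3 stops shorter (darker).
Need 2 1/3 stops brighter from the ISO: 500 → 640 → 800 → 1000 → 1250 → 1600 → 2000 → 2500.

ISO 2500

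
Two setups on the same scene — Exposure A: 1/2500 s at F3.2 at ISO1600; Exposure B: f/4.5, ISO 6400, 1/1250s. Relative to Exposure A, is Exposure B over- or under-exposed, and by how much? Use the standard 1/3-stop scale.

2 stops brighter

Aperture: f/3.2 → f/3.5 → f/4 → f/4.5 — 1 stop stopped down (darker).
Shutter speed: 1/2500 → 1/2000 → 1/1600 → 1/1250 — 1 stop longer (brighter).
ISO: 1600 → 2000 → 2500 → 3200 → 4000 → 5000 → 6400 — 2 stops raised (brighter).
Net: −1 +1 +2 = +2 stops.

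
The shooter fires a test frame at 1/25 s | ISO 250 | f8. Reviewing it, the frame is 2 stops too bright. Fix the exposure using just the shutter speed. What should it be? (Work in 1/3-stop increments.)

Overexposed by 2 stops → need 2 stops darker.
Shutter speed: 1/25 → 1/30 → 1/40 → 1/50 → 1/60 → 1/80 → 1/100.

1/100s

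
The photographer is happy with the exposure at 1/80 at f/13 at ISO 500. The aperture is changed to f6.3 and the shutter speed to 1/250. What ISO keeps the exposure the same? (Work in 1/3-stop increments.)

Aperture: f/13 → f/11 → f/10 → f/9 → f/8 → f/7.1 → f/6.3 — 2 stops larger aperture (brighter).
Shutter speed: 1/80 → 1/100 → 1/125 → 1/160 → 1/200 → 1/250 — 1 2/3 stops shorter (darker).
Net change so far: 1/3 stop brighter. Offset with the ISO: 500 → 400.

ISO 400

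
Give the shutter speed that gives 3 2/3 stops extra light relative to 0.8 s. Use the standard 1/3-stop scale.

10 s

Shutter speed: 0.8 → 1 → 1.3 → 1.6 → 2 → 2.5 → 3.2 → 4 → 5 → 6 → 8 → 10 — 3 2/3 stops longer (brighter).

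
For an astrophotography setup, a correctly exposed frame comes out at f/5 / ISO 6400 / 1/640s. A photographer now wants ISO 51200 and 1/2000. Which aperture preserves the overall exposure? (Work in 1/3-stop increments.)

ISO: 6400 → 8000 → 10000 → 12800 → 16000 → 20000 → 25600 → 32000 → 40000 → 51200 — 3 stops raised (brighter).
Shutter speed: 1/640 → 1/800 → 1/1000 → 1/1250 → 1/1600 → 1/2000 — 1 2/3 stops shorter (darker).
Net change so far: 1 1/3 stops brighter. Offset with the aperture: f/5 → f/5.6 → f/6.3 → f/7.1 → f/8.

f/8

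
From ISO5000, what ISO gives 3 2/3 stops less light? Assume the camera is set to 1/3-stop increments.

ISO 400

ISO: 5000 → 4000 → 3200 → 2500 → 2000 → 1600 → 1250 → 1000 → 800 → 640 → 500 → 400 — 3 2/3 stops dropped (darker).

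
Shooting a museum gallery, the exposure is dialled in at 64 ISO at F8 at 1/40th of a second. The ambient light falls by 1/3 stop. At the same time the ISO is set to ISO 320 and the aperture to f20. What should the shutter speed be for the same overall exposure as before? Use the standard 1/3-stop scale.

1/25s

Scene light: 1/3 stop darker.
ISO: 64 → 80 → 100 → 125 → 160 → 200 → 250 → 320 — 2 1/3 stops raised (brighter).
Aperture: f/8 → f/9 → f/10 → f/11 → f/13 → f/14 → f/16 → f/18 → f/20 — 2 2/3 stops smaller aperture (darker).
Net so far: 2/3 stop darker. Shutter speed: 1/40 → 1/30 → 1/25.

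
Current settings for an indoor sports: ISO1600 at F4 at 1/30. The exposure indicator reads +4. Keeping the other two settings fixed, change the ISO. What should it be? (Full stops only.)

Overexposed by 4 stops → need 4 stops darker.
ISO: 1600 → 800 → 400 → 200 → 100.

ISO 100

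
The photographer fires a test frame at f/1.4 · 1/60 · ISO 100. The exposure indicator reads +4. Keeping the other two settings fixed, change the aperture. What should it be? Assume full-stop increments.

Overexposed by 4 stops → need 4 stops darker.
Aperture: f/1.4 → f/2 → f/2.8 → f/4 → f/5.6.

f/5.6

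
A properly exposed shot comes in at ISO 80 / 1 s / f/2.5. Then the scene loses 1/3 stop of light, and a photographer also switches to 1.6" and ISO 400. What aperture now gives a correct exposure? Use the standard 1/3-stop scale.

f/6.3

Scene light: 1/3 stop darker.
Shutter speed: 1 → 1.3 → 1.6 — 2/3 stop longer (brighter).
ISO: 80 → 100 → 125 → 160 → 200 → 250 → 320 → 400 — 2 1/3 stops raised (brighter).
Net so far: 2 2/3 stops brighter. Aperture: f/2.5 → f/2.8 → f/3.2 → f/3.5 → f/4 → f/4.5 → f/5 → f/5.6 → f/6.3.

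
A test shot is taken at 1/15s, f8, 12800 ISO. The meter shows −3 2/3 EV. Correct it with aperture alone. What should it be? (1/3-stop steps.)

Underexposed by 3 2/3 stops → need 3 2/3 stops brighter.
Aperture: f/8 → f/7.1 → f/6.3 → f/5.6 → f/5 → f/4.5 → f/4 → f/3.5 → f/3.2 → f/2.8 → f/2.5 → f/2.2.

f/2.2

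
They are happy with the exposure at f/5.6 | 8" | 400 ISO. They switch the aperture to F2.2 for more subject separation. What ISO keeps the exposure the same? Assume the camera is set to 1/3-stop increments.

Aperture: f/5.6 → f/5 → f/4.5 → f/4 → f/3.5 → f/3.2 → f/2.8 → f/2.5 → f/2.2 — 2 2/3 stops larger aperture (brighter).
Need 2 2/3 stops darker from the ISO: 400 → 320 → 250 → 200 → 160 → 125 → 100 → 80 → 64.

ISO 64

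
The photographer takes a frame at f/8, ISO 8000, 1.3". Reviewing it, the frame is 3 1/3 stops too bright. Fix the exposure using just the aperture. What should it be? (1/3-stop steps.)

Overexposed by 3 1/3 stops → need 3 1/3 stops darker.
Aperture: f/8 → f/9 → f/10 → f/11 → f/13 → f/14 → f/16 → f/18 → f/20 → f/22 → f/25.

f/25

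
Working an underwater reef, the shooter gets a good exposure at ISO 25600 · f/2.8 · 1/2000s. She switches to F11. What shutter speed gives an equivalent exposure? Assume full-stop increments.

Aperture: f/2.8 → f/4 → f/5.6 → f/8 → f/11 — 4 stops smaller aperture (darker).
Need 4 stops brighter from the shutter speed: 1/2000 → 1/1000 → 1/500 → 1/250 → 1/125.

1/125s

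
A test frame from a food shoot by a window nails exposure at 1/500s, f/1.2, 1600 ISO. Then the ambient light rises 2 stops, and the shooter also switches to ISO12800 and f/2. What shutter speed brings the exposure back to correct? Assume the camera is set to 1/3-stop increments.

Scene light: 2 stops brighter.
ISO: 1600 → 2000 → 2500 → 3200 → 4000 → 5000 → 6400 → 8000 → 10000 → 12800 — 3 stops higher (brighter).
Aperture: f/1.2 → f/1.4 → f/1.6 → f/1.8 → f/2 — 1 1/3 stops stopped down (darker).
Net so far: 3 2/3 stops brighter. Shutter speed: 1/500 → 1/640 → 1/800 → 1/1000 → 1/1250 → 1/1600 → 1/2000 → 1/2500 → 1/3200 → 1/4000 → 1/5000 → 1/6400.

1/6400s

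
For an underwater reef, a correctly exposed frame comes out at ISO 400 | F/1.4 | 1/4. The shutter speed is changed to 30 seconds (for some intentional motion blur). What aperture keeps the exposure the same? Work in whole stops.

Shutter speed: 1/4 → 1/2 → 1 → 2 → 4 → 8 → 15 → 30 — 7 stops slower (brighter).
Need 7 stops darker from the aperture: f/1.4 → f/2 → f/2.8 → f/4 → f/5.6 → f/8 → f/11 → f/16.

f/16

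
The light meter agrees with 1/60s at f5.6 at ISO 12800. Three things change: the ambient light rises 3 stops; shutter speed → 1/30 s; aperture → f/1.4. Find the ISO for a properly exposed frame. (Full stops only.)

Scene light: 3 stops brighter.
Shutter speed: 1/60 → 1/30 — 1 stop longer (brighter).
Aperture: f/5.6 → f/4 → f/2.8 → f/2 → f/1.4 — 4 stops wider (brighter).
Net so far: 8 stops brighter. ISO: 12800 → 6400 → 3200 → 1600 → 800 → 400 → 200 → 100 → 50.

ISO 50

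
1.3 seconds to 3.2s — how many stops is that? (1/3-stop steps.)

1 1/3 stops

1.3 → 1.6 → 2 → 2.5 → 3.2 — count the steps: 4 third-stops = 1 1/3 stops.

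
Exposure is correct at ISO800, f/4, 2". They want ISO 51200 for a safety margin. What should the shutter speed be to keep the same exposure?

1/30s

ISO: 800 → 1600 → 3200 → 6400 → 12800 → 25600 → 51200 — 6 stops higher (brighter).
Need 6 stops darker from the shutter speed: 2 → 1 → 1/2 → 1/4 → 1/8 → 1/15 → 1/30.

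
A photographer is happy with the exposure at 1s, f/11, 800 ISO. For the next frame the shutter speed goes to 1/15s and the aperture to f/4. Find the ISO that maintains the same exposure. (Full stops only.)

Shutter speed: 1 → 1/2 → 1/4 → 1/8 → 1/15 — 4 stops shorter (darker).
Aperture: f/11 → f/8 → f/5.6 → f/4 — 3 stops opened up (brighter).
Net change so far: 1 stop darker. Offset with the ISO: 800 → 1600.

ISO 1600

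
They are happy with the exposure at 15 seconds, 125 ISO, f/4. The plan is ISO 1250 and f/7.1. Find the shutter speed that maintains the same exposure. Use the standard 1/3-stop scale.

ISO: 125 → 160 → 200 → 250 → 320 → 400 → 500 → 640 → 800 → 1000 → 1250 — 3 1/3 stops raised (brighter).
Aperture: f/4 → f/4.5 → f/5 → f/5.6 → f/6.3 → f/7.1 — 1 2/3 stops smaller aperture (darker).
Net change so far: 1 2/3 stops brighter. Offset with the shutter speed: 15 → 13 → 10 → 8 → 6 → 5.

5 s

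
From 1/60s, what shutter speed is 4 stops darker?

Shutter speed: 1/60 → 1/125 → 1/250 → 1/500 → 1/1000 — 4 stops shorter (darker).

1/1000s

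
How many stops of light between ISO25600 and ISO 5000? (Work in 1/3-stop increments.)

25600 → 20000 → 16000 → 12800 → 10000 → 8000 → 6400 → 5000 — count the steps: 7 third-stops = 2 1/3 stops.

2 1/3 stops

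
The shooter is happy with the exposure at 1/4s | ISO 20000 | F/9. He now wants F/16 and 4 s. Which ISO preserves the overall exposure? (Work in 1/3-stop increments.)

Aperture: f/9 → f/10 → f/11 → f/13 → f/14 → f/16 — 1 2/3 stops narrower (darker).
Shutter speed: 1/4 → 0.3 → 0.4 → 0.5 → 0.6 → 0.8 → 1 → 1.3 → 1.6 → 2 → 2.5 → 3.2 → 4 — 4 stops slower (brighter).
Net change so far: 2 1/3 stops brighter. Offset with the ISO: 20000 → 16000 → 12800 → 10000 → 8000 → 6400 → 5000 → 4000.

ISO 4000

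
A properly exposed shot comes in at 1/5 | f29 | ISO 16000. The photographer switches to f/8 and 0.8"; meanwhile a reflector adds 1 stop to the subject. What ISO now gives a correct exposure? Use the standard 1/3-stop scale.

ISO 160

Scene light: 1 stop brighter.
Aperture: f/29 → f/25 → f/22 → f/20 → f/18 → f/16 → f/14 → f/13 → f/11 → f/10 → f/9 → f/8 — 3 2/3 stops wider (brighter).
Shutter speed: 1/5 → 1/4 → 0.3 → 0.4 → 0.5 → 0.6 → 0.8 — 2 stops slower (brighter).
Net so far: 6 2/3 stops brighter. ISO: 16000 → 12800 → 10000 → 8000 → 6400 → 5000 → 4000 → 3200 → 2500 → 2000 → 1600 → 1250 → 1000 → 800 → 640 → 500 → 400 → 320 → 250 → 200 → 160.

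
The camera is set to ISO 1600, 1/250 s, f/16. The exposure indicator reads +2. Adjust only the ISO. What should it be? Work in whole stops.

ISO 400

Overexposed by 2 stops → need 2 stops darker.
ISO: 1600 → 800 → 400.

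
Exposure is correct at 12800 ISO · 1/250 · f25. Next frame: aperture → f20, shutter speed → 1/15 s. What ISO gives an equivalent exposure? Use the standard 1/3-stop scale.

Aperture: f/25 → f/22 → f/20 — 2/3 stop wider (brighter).
Shutter speed: 1/250 → 1/200 → 1/160 → 1/125 → 1/100 → 1/80 → 1/60 → 1/50 → 1/40 → 1/30 → 1/25 → 1/20 → 1/15 — 4 stops slower (brighter).
Net change so far: 4 2/3 stops brighter. Offset with the ISO: 12800 → 10000 → 8000 → 6400 → 5000 → 4000 → 3200 → 2500 → 2000 → 1600 → 1250 → 1000 → 800 → 640 → 500.

ISO 500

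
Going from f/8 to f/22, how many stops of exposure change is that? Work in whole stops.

f/8 → f/11 → f/16 → f/22 — count the steps: 3 stops.

3 stops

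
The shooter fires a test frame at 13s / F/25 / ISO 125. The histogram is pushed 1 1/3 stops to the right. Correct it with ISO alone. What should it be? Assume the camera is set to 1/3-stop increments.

Overexposed by 1 1/3 stops → need 1 1/3 stops darker.
ISO: 125 → 100 → 80 → 64 → 50.

ISO 50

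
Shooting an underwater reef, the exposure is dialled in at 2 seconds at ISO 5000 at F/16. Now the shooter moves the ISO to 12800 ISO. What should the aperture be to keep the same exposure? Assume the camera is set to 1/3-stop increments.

ISO: 5000 → 6400 → 8000 → 10000 → 12800 — 1 1/3 stops higher (brighter).
Need 1 1/3 stops darker from the aperture: f/16 → f/18 → f/20 → f/22 → f/25.

f/25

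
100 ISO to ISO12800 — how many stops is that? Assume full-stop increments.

100 → 200 → 400 → 800 → 1600 → 3200 → 6400 → 12800 — count the steps: 7 stops.

7 stops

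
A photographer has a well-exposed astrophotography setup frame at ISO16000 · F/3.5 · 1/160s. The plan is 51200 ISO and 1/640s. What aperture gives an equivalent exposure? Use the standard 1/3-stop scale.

f/3.2

ISO: 16000 → 20000 → 25600 → 32000 → 40000 → 51200 — 1 2/3 stops higher (brighter).
Shutter speed: 1/160 → 1/200 → 1/250 → 1/320 → 1/400 → 1/500 → 1/640 — 2 stops shorter (darker).
Net change so far: 1/3 stop darker. Offset with the aperture: f/3.5 → f/3.2.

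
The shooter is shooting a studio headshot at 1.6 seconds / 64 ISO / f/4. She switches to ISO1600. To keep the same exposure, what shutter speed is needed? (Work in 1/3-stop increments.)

1/15s

ISO: 64 → 80 → 100 → 125 → 160 → 200 → 250 → 320 → 400 → 500 → 640 → 800 → 1000 → 1250 → 1600 — 4 2/3 stops raised (brighter).
Need 4 2/3 stops darker from the shutter speed: 1.6 → 1.3 → 1 → 0.8 → 0.6 → 0.5 → 0.4 → 0.3 → 1/4 → 1/5 → 1/6 → 1/8 → 1/10 → 1/13 → 1/15.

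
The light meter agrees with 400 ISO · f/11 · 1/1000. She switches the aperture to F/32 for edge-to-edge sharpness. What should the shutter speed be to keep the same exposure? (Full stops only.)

Aperture: f/11 → f/16 → f/22 → f/32 — 3 stops narrower (darker).
Need 3 stops brighter from the shutter speed: 1/1000 → 1/500 → 1/250 → 1/125.

1/125s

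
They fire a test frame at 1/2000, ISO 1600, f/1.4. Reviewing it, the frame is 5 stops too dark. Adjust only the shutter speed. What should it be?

Underexposed by 5 stops → need 5 stops brighter.
Shutter speed: 1/2000 → 1/1000 → 1/500 → 1/250 → 1/125 → 1/60.

1/60s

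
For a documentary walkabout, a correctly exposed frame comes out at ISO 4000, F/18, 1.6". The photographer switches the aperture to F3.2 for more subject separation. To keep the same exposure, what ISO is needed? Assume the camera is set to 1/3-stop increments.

ISO 125

Aperture: f/18 → f/16 → f/14 → f/13 → f/11 → f/10 → f/9 → f/8 → f/7.1 → f/6.3 → f/5.6 → f/5 → f/4.5 → f/4 → f/3.5 → f/3.2 — 5 stops opened up (brighter).
Need 5 stops darker from the ISO: 4000 → 3200 → 2500 → 2000 → 1600 → 1250 → 1000 → 800 → 640 → 500 → 400 → 320 → 250 → 200 → 160 → 125.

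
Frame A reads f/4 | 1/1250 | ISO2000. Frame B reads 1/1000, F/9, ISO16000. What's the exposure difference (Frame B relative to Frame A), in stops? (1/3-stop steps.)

Aperture: f/4 → f/4.5 → f/5 → f/5.6 → f/6.3 → f/7.1 → f/8 → f/9 — 2 1/3 stops narrower (darker).
Shutter speed: 1/1250 → 1/1000 — 1/3 stop slower (brighter).
ISO: 2000 → 2500 → 3200 → 4000 → 5000 → 6400 → 8000 → 10000 → 12800 → 16000 — 3 stops higher (brighter).
Net: −2 1/3 +1/3 +3 = +1 stop.

1 stop brighter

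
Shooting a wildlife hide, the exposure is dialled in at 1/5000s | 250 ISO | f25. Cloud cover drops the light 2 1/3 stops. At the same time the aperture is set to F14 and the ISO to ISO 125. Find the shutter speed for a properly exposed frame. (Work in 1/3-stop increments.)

1/1600s

Scene light: 2 1/3 stops darker.
Aperture: f/25 → f/22 → f/20 → f/18 → f/16 → f/14 — 1 2/3 stops opened up (brighter).
ISO: 250 → 200 → 160 → 125 — 1 stop dropped (darker).
Net so far: 1 2/3 stops darker. Shutter speed: 1/5000 → 1/4000 → 1/3200 → 1/2500 → 1/2000 → 1/1600.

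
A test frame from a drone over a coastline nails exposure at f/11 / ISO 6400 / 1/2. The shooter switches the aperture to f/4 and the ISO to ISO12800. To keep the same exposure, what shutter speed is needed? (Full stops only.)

Aperture: f/11 → f/8 → f/5.6 → f/4 — 3 stops opened up (brighter).
ISO: 6400 → 12800 — 1 stop raised (brighter).
Net change so far: 4 stops brighter. Offset with the shutter speed: 1/2 → 1/4 → 1/8 → 1/15 → 1/30.

1/30s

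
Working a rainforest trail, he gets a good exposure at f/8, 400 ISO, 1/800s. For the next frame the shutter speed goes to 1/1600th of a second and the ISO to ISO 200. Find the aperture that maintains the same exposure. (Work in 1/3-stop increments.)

Shutter speed: 1/800 → 1/1000 → 1/1250 → 1/1600 — 1 stop shorter (darker).
ISO: 400 → 320 → 250 → 200 — 1 stop lower (darker).
Net change so far: 2 stops darker. Offset with the aperture: f/8 → f/7.1 → f/6.3 → f/5.6 → f/5 → f/4.5 → f/4.

f/4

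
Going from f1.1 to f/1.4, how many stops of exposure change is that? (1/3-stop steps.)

f/1.1 → f/1.2 → f/1.4 — count the steps: 2 third-stops = 2/3 stop.

2/3 stop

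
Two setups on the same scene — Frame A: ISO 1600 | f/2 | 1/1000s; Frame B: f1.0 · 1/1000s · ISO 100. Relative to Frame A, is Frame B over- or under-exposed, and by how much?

Aperture: f/2 → f/1.4 → f/1.0 — 2 stops wider (brighter).
Shutter speed: unchanged.
ISO: 1600 → 800 → 400 → 200 → 100 — 4 stops dropped (darker).
Net: +2 −4 = −2 stops.

2 stops darker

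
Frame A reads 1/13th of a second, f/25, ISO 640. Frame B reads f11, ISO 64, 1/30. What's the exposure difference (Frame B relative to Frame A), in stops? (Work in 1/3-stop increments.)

2 1/3 stops darker

Aperture: f/25 → f/22 → f/20 → f/18 → f/16 → f/14 → f/13 → f/11 — 2 1/3 stops larger aperture (brighter).
Shutter speed: 1/13 → 1/15 → 1/20 → 1/25 → 1/30 — 1 1/3 stops faster (darker).
ISO: 640 → 500 → 400 → 320 → 250 → 200 → 160 → 125 → 100 → 80 → 64 — 3 1/3 stops lower (darker).
Net: +2 1/3 −1 1/3 −3 1/3 = −2 1/3 stops.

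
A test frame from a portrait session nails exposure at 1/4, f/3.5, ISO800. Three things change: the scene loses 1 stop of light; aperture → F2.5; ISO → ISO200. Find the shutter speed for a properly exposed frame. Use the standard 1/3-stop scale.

1 s

Scene light: 1 stop darker.
Aperture: f/3.5 → f/3.2 → f/2.8 → f/2.5 — 1 stop wider (brighter).
ISO: 800 → 640 → 500 → 400 → 320 → 250 → 200 — 2 stops dropped (darker).
Net so far: 2 stops darker. Shutter speed: 1/4 → 0.3 → 0.4 → 0.5 → 0.6 → 0.8 → 1.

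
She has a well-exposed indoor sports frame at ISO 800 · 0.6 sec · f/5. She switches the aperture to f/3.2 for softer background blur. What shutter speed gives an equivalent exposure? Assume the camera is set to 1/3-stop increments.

1/4s

Aperture: f/5 → f/4.5 → f/4 → f/3.5 → f/3.2 — 1 1/3 stops wider (brighter).
Need 1 1/3 stops darker from the shutter speed: 0.6 → 0.5 → 0.4 → 0.3 → 1/4.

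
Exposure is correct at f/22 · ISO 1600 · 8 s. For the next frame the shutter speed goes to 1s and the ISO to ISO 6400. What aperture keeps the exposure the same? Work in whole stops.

Shutter speed: 8 → 4 → 2 → 1 — 3 stops faster (darker).
ISO: 1600 → 3200 → 6400 — 2 stops raised (brighter).
Net change so far: 1 stop darker. Offset with the aperture: f/22 → f/16.

f/16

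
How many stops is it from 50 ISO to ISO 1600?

50 → 100 → 200 → 400 → 800 → 1600 — count the steps: 5 stops.

5 stops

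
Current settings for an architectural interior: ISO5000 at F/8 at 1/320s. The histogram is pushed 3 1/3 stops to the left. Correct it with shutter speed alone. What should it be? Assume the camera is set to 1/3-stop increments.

Underexposed by 3 1/3 stops → need 3 1/3 stops brighter.
Shutter speed: 1/320 → 1/250 → 1/200 → 1/160 → 1/125 → 1/100 → 1/80 → 1/60 → 1/50 → 1/40 → 1/30.

1/30s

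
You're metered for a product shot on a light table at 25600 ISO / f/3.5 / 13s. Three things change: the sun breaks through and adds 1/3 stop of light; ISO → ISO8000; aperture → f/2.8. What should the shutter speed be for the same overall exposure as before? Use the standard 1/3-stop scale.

20 s

Scene light: 1/3 stop brighter.
ISO: 25600 → 20000 → 16000 → 12800 → 10000 → 8000 — 1 2/3 stops dropped (darker).
Aperture: f/3.5 → f/3.2 → f/2.8 — 2/3 stop larger aperture (brighter).
Net so far: 2/3 stop darker. Shutter speed: 13 → 15 → 20.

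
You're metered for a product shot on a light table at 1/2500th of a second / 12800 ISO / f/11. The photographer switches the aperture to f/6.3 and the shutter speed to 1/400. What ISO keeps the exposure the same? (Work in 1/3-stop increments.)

ISO 640

Aperture: f/11 → f/10 → f/9 → f/8 → f/7.1 → f/6.3 — 1 2/3 stops wider (brighter).
Shutter speed: 1/2500 → 1/2000 → 1/1600 → 1/1250 → 1/1000 → 1/800 → 1/640 → 1/500 → 1/400 — 2 2/3 stops longer (brighter).
Net change so far: 4 1/3 stops brighter. Offset with the ISO: 12800 → 10000 → 8000 → 6400 → 5000 → 4000 → 3200 → 2500 → 2000 → 1600 → 1250 → 1000 → 800 → 640.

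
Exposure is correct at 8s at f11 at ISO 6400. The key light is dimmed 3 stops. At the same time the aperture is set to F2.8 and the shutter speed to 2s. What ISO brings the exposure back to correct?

ISO 12800

Scene light: 3 stops darker.
Aperture: f/11 → f/8 → f/5.6 → f/4 → f/2.8 — 4 stops larger aperture (brighter).
Shutter speed: 8 → 4 → 2 — 2 stops shorter (darker).
Net so far: 1 stop darker. ISO: 6400 → 12800.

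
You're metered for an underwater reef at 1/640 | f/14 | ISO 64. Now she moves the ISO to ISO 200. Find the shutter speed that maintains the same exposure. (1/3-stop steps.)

1/2000s

ISO: 64 → 80 → 100 → 125 → 160 → 200 — 1 2/3 stops higher (brighter).
Need 1 2/3 stops darker from the shutter speed: 1/640 → 1/800 → 1/1000 → 1/1250 → 1/1600 → 1/2000.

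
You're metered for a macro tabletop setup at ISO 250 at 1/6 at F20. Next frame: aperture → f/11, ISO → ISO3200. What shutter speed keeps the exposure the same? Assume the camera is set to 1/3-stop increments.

1/250s

Aperture: f/20 → f/18 → f/16 → f/14 → f/13 → f/11 — 1 2/3 stops wider (brighter).
ISO: 250 → 320 → 400 → 500 → 640 → 800 → 1000 → 1250 → 1600 → 2000 → 2500 → 3200 — 3 2/3 stops higher (brighter).
Net change so far: 5 1/3 stops brighter. Offset with the shutter speed: 1/6 → 1/8 → 1/10 → 1/13 → 1/15 → 1/20 → 1/25 → 1/30 → 1/40 → 1/50 → 1/60 → 1/80 → 1/100 → 1/125 → 1/160 → 1/200 → 1/250.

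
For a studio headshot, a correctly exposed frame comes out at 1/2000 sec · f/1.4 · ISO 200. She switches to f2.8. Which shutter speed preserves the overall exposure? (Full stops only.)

Aperture: f/1.4 → f/2 → f/2.8 — 2 stops smaller aperture (darker).
Need 2 stops brighter from the shutter speed: 1/2000 → 1/1000 → 1/500.

1/500s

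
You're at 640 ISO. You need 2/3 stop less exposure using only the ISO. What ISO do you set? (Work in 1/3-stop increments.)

ISO: 640 → 500 → 400 — 2/3 stop dropped (darker).

ISO 400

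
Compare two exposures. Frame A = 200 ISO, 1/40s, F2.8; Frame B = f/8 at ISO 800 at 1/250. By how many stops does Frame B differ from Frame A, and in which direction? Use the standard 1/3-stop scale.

3 2/3 stops darker

Aperture: f/2.8 → f/3.2 → f/3.5 → f/4 → f/4.5 → f/5 → f/5.6 → f/6.3 → f/7.1 → f/8 — 3 stops stopped down (darker).
Shutter speed: 1/40 → 1/50 → 1/60 → 1/80 → 1/100 → 1/125 → 1/160 → 1/200 → 1/250 — 2 2/3 stops shorter (darker).
ISO: 200 → 250 → 320 → 400 → 500 → 640 → 800 — 2 stops raised (brighter).
Net: −3 −2 2/3 +2 = −3 2/3 stops.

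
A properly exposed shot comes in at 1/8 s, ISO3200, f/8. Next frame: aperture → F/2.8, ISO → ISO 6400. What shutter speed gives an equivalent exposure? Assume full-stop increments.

Aperture: f/8 → f/5.6 → f/4 → f/2.8 — 3 stops opened up (brighter).
ISO: 3200 → 6400 — 1 stop higher (brighter).
Net change so far: 4 stops brighter. Offset with the shutter speed: 1/8 → 1/15 → 1/30 → 1/60 → 1/125.

1/125s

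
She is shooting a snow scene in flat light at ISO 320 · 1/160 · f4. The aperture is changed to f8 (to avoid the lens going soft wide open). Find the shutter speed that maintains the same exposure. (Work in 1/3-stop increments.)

Aperture: f/4 → f/4.5 → f/5 → f/5.6 → f/6.3 → f/7.1 → f/8 — 2 stops narrower (darker).
Need 2 stops brighter from the shutter speed: 1/160 → 1/125 → 1/100 → 1/80 → 1/60 → 1/50 → 1/40.

1/40s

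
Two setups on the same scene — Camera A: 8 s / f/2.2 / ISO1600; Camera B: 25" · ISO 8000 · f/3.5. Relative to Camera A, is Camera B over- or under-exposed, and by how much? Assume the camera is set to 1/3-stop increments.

Aperture: f/2.2 → f/2.5 → f/2.8 → f/3.2 → f/3.5 — 1 1/3 stops stopped down (darker).
Shutter speed: 8 → 10 → 13 → 15 → 20 → 25 — 1 2/3 stops slower (brighter).
ISO: 1600 → 2000 → 2500 → 3200 → 4000 → 5000 → 6400 → 8000 — 2 1/3 stops raised (brighter).
Net: −1 1/3 +1 2/3 +2 1/3 = +2 2/3 stops.

2 2/3 stops brighter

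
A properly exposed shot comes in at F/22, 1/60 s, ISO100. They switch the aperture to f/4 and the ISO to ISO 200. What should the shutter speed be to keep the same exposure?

1/4000s

Aperture: f/22 → f/16 → f/11 → f/8 → f/5.6 → f/4 — 5 stops larger aperture (brighter).
ISO: 100 → 200 — 1 stop higher (brighter).
Net change so far: 6 stops brighter. Offset with the shutter speed: 1/60 → 1/125 → 1/250 → 1/500 → 1/1000 → 1/2000 → 1/4000.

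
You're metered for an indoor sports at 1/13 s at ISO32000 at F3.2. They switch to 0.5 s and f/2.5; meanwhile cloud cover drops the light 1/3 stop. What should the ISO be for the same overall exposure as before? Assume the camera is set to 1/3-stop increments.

Scene light: 1/3 stop darker.
Shutter speed: 1/13 → 1/10 → 1/8 → 1/6 → 1/5 → 1/4 → 0.3 → 0.4 → 0.5 — 2 2/3 stops slower (brighter).
Aperture: f/3.2 → f/2.8 → f/2.5 — 2/3 stop larger aperture (brighter).
Net so far: 3 stops brighter. ISO: 32000 → 25600 → 20000 → 16000 → 12800 → 10000 → 8000 → 6400 → 5000 → 4000.

ISO 4000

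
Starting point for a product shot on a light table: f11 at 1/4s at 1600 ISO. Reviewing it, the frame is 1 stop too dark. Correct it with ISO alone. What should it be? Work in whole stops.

Underexposed by 1 stop → need 1 stop brighter.
ISO: 1600 → 3200.

ISO 3200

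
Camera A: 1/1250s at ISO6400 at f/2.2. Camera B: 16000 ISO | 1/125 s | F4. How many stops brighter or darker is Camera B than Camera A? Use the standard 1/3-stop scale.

3 stops brighter

Aperture: f/2.2 → f/2.5 → f/2.8 → f/3.2 → f/3.5 → f/4 — 1 2/3 stops stopped down (darker).
Shutter speed: 1/1250 → 1/1000 → 1/800 → 1/640 → 1/500 → 1/400 → 1/320 → 1/250 → 1/200 → 1/160 → 1/125 — 3 1/3 stops slower (brighter).
ISO: 6400 → 8000 → 10000 → 12800 → 16000 — 1 1/3 stops higher (brighter).
Net: −1 2/3 +3 1/3 +1 1/3 = +3 stops.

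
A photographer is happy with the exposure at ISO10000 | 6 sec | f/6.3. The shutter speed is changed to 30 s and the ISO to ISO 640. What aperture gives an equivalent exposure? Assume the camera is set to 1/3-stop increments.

f/3.5

Shutter speed: 6 → 8 → 10 → 13 → 15 → 20 → 25 → 30 — 2 1/3 stops slower (brighter).
ISO: 10000 → 8000 → 6400 → 5000 → 4000 → 3200 → 2500 → 2000 → 1600 → 1250 → 1000 → 800 → 640 — 4 stops dropped (darker).
Net change so far: 1 2/3 stops darker. Offset with the aperture: f/6.3 → f/5.6 → f/5 → f/4.5 → f/4 → f/3.5.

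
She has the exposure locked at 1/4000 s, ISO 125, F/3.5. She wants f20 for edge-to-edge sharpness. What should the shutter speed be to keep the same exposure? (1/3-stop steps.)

Aperture: f/3.5 → f/4 → f/4.5 → f/5 → f/5.6 → f/6.3 → f/7.1 → f/8 → f/9 → f/10 → f/11 → f/13 → f/14 → f/16 → f/18 → f/20 — 5 stops stopped down (darker).
Need 5 stops brighter from the shutter speed: 1/4000 → 1/3200 → 1/2500 → 1/2000 → 1/1600 → 1/1250 → 1/1000 → 1/800 → 1/640 → 1/500 → 1/400 → 1/320 → 1/250 → 1/200 → 1/160 → 1/125.

1/125s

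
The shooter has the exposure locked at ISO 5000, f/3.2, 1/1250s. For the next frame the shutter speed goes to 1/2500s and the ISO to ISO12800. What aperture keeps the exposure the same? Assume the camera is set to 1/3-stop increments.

Shutter speed: 1/1250 → 1/1600 → 1/2000 → 1/2500 — 1 stop shorter (darker).
ISO: 5000 → 6400 → 8000 → 10000 → 12800 — 1 1/3 stops raised (brighter).
Net change so far: 1/3 stop brighter. Offset with the aperture: f/3.2 → f/3.5.

f/3.5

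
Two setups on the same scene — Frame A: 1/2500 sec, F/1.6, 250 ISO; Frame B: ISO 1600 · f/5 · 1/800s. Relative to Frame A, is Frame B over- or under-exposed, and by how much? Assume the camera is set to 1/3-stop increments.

1 stop brighter

Aperture: f/1.6 → f/1.8 → f/2 → f/2.2 → f/2.5 → f/2.8 → f/3.2 → f/3.5 → f/4 → f/4.5 → f/5 — 3 1/3 stops narrower (darker).
Shutter speed: 1/2500 → 1/2000 → 1/1600 → 1/1250 → 1/1000 → 1/800 — 1 2/3 stops longer (brighter).
ISO: 250 → 320 → 400 → 500 → 640 → 800 → 1000 → 1250 → 1600 — 2 2/3 stops higher (brighter).
Net: −3 1/3 +1 2/3 +2 2/3 = +1 stop.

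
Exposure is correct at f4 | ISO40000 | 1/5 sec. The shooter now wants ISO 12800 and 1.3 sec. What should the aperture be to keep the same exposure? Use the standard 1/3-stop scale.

f/5.6

ISO: 40000 → 32000 → 25600 → 20000 → 16000 → 12800 — 1 2/3 stops dropped (darker).
Shutter speed: 1/5 → 1/4 → 0.3 → 0.4 → 0.5 → 0.6 → 0.8 → 1 → 1.3 — 2 2/3 stops longer (brighter).
Net change so far: 1 stop brighter. Offset with the aperture: f/4 → f/4.5 → f/5 → f/5.6.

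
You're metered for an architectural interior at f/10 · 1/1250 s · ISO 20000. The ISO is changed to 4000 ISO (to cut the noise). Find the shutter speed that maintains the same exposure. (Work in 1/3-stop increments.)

1/250s

ISO: 20000 → 16000 → 12800 → 10000 → 8000 → 6400 → 5000 → 4000 — 2 1/3 stops lower (darker).
Need 2 1/3 stops brighter from the shutter speed: 1/1250 → 1/1000 → 1/800 → 1/640 → 1/500 → 1/400 → 1/320 → 1/250.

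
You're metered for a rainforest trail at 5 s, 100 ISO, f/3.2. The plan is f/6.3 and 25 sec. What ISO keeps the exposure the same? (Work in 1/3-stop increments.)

Aperture: f/3.2 → f/3.5 → f/4 → f/4.5 → f/5 → f/5.6 → f/6.3 — 2 stops narrower (darker).
Shutter speed: 5 → 6 → 8 → 10 → 13 → 15 → 20 → 25 — 2 1/3 stops slower (brighter).
Net change so far: 1/3 stop brighter. Offset with the ISO: 100 → 80.

ISO 80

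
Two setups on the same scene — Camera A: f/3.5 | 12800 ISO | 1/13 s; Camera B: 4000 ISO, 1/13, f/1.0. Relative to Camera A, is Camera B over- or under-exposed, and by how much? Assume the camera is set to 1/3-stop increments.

2 stops brighter

Aperture: f/3.5 → f/3.2 → f/2.8 → f/2.5 → f/2.2 → f/2 → f/1.8 → f/1.6 → f/1.4 → f/1.2 → f/1.1 → f/1.0 — 3 2/3 stops opened up (brighter).
Shutter speed: unchanged.
ISO: 12800 → 10000 → 8000 → 6400 → 5000 → 4000 — 1 2/3 stops lower (darker).
Net: +3 2/3 −1 2/3 = +2 stops.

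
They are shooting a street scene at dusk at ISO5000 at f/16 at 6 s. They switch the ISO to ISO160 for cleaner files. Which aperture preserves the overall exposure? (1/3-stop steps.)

f/2.8

ISO: 5000 → 4000 → 3200 → 2500 → 2000 → 1600 → 1250 → 1000 → 800 → 640 → 500 → 400 → 320 → 250 → 200 → 160 — 5 stops lower (darker).
Need 5 stops brighter from the aperture: f/16 → f/14 → f/13 → f/11 → f/10 → f/9 → f/8 → f/7.1 → f/6.3 → f/5.6 → f/5 → f/4.5 → f/4 → f/3.5 → f/3.2 → f/2.8.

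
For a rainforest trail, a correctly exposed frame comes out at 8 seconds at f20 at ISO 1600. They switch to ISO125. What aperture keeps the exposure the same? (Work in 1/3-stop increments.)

f/5.6

ISO: 1600 → 1250 → 1000 → 800 → 640 → 500 → 400 → 320 → 250 → 200 → 160 → 125 — 3 2/3 stops dropped (darker).
Need 3 2/3 stops brighter from the aperture: f/20 → f/18 → f/16 → f/14 → f/13 → f/11 → f/10 → f/9 → f/8 → f/7.1 → f/6.3 → f/5.6.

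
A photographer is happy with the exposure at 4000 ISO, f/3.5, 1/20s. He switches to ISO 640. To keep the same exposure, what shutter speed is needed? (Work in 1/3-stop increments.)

0.3 s

ISO: 4000 → 3200 → 2500 → 2000 → 1600 → 1250 → 1000 → 800 → 640 — 2 2/3 stops lower (darker).
Need 2 2/3 stops brighter from the shutter speed: 1/20 → 1/15 → 1/13 → 1/10 → 1/8 → 1/6 → 1/5 → 1/4 → 0.3.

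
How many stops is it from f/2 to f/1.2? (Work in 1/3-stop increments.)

f/2 → f/1.8 → f/1.6 → f/1.4 → f/1.2 — count the steps: 4 third-stops = 1 1/3 stops.

1 1/3 stops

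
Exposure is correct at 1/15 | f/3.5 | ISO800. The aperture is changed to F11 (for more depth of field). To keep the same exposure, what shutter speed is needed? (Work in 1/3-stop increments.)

Aperture: f/3.5 → f/4 → f/4.5 → f/5 → f/5.6 → f/6.3 → f/7.1 → f/8 → f/9 → f/10 → f/11 — 3 1/3 stops smaller aperture (darker).
Need 3 1/3 stops brighter from the shutter speed: 1/15 → 1/13 → 1/10 → 1/8 → 1/6 → 1/5 → 1/4 → 0.3 → 0.4 → 0.5 → 0.6.

0.6 s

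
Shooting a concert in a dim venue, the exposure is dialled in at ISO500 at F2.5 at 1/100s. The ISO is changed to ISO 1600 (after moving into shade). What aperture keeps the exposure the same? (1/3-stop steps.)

ISO: 500 → 640 → 800 → 1000 → 1250 → 1600 — 1 2/3 stops higher (brighter).
Need 1 2/3 stops darker from the aperture: f/2.5 → f/2.8 → f/3.2 → f/3.5 → f/4 → f/4.5.

f/4.5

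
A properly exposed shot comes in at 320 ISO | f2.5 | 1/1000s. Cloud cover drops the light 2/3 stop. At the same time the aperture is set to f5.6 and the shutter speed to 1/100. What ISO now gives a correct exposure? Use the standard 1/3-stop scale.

ISO 250

Scene light: 2/3 stop darker.
Aperture: f/2.5 → f/2.8 → f/3.2 → f/3.5 → f/4 → f/4.5 → f/5 → f/5.6 — 2 1/3 stops smaller aperture (darker).
Shutter speed: 1/1000 → 1/800 → 1/640 → 1/500 → 1/400 → 1/320 → 1/250 → 1/200 → 1/160 → 1/125 → 1/100 — 3 1/3 stops longer (brighter).
Net so far: 1/3 stop brighter. ISO: 320 → 250.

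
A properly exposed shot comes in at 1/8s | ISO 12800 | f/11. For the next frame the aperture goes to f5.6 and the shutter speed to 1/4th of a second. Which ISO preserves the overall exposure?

ISO 1600

Aperture: f/11 → f/8 → f/5.6 — 2 stops opened up (brighter).
Shutter speed: 1/8 → 1/4 — 1 stop longer (brighter).
Net change so far: 3 stops brighter. Offset with the ISO: 12800 → 6400 → 3200 → 1600.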